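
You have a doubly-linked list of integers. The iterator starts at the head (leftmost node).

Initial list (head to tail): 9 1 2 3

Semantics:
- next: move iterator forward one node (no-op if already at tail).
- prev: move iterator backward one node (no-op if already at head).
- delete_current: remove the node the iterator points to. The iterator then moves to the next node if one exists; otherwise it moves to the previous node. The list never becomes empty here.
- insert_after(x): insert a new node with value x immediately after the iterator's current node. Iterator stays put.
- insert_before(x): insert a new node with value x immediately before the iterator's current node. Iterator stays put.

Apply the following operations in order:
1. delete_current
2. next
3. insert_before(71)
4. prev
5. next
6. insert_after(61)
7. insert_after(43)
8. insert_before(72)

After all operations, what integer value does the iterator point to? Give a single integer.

After 1 (delete_current): list=[1, 2, 3] cursor@1
After 2 (next): list=[1, 2, 3] cursor@2
After 3 (insert_before(71)): list=[1, 71, 2, 3] cursor@2
After 4 (prev): list=[1, 71, 2, 3] cursor@71
After 5 (next): list=[1, 71, 2, 3] cursor@2
After 6 (insert_after(61)): list=[1, 71, 2, 61, 3] cursor@2
After 7 (insert_after(43)): list=[1, 71, 2, 43, 61, 3] cursor@2
After 8 (insert_before(72)): list=[1, 71, 72, 2, 43, 61, 3] cursor@2

Answer: 2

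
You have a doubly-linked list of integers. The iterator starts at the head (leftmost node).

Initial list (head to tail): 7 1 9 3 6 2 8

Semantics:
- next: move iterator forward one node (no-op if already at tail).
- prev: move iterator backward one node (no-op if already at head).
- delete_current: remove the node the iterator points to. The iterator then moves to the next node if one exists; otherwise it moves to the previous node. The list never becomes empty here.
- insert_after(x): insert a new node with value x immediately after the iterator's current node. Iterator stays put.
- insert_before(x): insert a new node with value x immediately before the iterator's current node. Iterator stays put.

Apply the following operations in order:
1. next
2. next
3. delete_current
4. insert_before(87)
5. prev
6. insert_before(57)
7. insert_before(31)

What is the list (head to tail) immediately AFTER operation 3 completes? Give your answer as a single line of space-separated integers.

After 1 (next): list=[7, 1, 9, 3, 6, 2, 8] cursor@1
After 2 (next): list=[7, 1, 9, 3, 6, 2, 8] cursor@9
After 3 (delete_current): list=[7, 1, 3, 6, 2, 8] cursor@3

Answer: 7 1 3 6 2 8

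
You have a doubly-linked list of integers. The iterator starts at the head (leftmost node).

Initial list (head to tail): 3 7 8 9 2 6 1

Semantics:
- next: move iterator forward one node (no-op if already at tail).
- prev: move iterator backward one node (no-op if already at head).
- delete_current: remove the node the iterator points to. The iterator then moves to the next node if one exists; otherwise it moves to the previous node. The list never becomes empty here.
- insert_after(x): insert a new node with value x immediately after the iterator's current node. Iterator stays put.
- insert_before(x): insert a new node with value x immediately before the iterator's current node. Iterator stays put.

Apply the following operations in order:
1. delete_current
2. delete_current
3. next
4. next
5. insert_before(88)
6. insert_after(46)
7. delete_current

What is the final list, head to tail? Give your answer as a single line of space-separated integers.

After 1 (delete_current): list=[7, 8, 9, 2, 6, 1] cursor@7
After 2 (delete_current): list=[8, 9, 2, 6, 1] cursor@8
After 3 (next): list=[8, 9, 2, 6, 1] cursor@9
After 4 (next): list=[8, 9, 2, 6, 1] cursor@2
After 5 (insert_before(88)): list=[8, 9, 88, 2, 6, 1] cursor@2
After 6 (insert_after(46)): list=[8, 9, 88, 2, 46, 6, 1] cursor@2
After 7 (delete_current): list=[8, 9, 88, 46, 6, 1] cursor@46

Answer: 8 9 88 46 6 1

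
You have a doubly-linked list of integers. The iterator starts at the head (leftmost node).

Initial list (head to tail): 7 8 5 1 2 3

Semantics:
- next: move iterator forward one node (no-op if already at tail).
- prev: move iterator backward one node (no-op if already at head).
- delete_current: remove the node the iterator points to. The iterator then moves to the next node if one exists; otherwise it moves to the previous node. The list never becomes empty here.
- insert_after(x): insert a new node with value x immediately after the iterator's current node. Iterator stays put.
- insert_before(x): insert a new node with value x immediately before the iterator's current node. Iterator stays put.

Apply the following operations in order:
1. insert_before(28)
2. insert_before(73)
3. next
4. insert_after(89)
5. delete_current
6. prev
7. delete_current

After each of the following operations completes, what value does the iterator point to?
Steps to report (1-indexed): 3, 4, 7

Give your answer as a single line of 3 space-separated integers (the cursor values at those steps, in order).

After 1 (insert_before(28)): list=[28, 7, 8, 5, 1, 2, 3] cursor@7
After 2 (insert_before(73)): list=[28, 73, 7, 8, 5, 1, 2, 3] cursor@7
After 3 (next): list=[28, 73, 7, 8, 5, 1, 2, 3] cursor@8
After 4 (insert_after(89)): list=[28, 73, 7, 8, 89, 5, 1, 2, 3] cursor@8
After 5 (delete_current): list=[28, 73, 7, 89, 5, 1, 2, 3] cursor@89
After 6 (prev): list=[28, 73, 7, 89, 5, 1, 2, 3] cursor@7
After 7 (delete_current): list=[28, 73, 89, 5, 1, 2, 3] cursor@89

Answer: 8 8 89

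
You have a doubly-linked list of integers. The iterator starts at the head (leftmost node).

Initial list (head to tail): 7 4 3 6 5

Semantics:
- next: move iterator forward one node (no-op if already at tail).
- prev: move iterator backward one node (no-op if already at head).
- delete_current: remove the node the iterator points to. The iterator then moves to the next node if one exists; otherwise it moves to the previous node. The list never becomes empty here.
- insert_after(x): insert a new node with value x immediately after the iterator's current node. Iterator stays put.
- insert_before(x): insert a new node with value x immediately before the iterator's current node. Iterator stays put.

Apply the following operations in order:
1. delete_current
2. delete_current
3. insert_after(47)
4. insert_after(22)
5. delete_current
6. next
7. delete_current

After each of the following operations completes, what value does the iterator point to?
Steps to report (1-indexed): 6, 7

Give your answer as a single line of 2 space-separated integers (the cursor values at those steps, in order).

After 1 (delete_current): list=[4, 3, 6, 5] cursor@4
After 2 (delete_current): list=[3, 6, 5] cursor@3
After 3 (insert_after(47)): list=[3, 47, 6, 5] cursor@3
After 4 (insert_after(22)): list=[3, 22, 47, 6, 5] cursor@3
After 5 (delete_current): list=[22, 47, 6, 5] cursor@22
After 6 (next): list=[22, 47, 6, 5] cursor@47
After 7 (delete_current): list=[22, 6, 5] cursor@6

Answer: 47 6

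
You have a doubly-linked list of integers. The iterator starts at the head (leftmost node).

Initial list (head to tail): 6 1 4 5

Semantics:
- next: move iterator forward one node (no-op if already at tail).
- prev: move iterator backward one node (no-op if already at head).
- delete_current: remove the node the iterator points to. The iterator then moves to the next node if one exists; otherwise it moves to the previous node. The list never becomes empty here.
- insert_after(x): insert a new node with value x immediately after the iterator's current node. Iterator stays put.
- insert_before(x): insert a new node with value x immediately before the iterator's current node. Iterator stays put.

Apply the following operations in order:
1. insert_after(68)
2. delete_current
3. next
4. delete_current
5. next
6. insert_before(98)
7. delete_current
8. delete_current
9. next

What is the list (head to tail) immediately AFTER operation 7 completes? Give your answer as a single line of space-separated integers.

Answer: 68 4 98

Derivation:
After 1 (insert_after(68)): list=[6, 68, 1, 4, 5] cursor@6
After 2 (delete_current): list=[68, 1, 4, 5] cursor@68
After 3 (next): list=[68, 1, 4, 5] cursor@1
After 4 (delete_current): list=[68, 4, 5] cursor@4
After 5 (next): list=[68, 4, 5] cursor@5
After 6 (insert_before(98)): list=[68, 4, 98, 5] cursor@5
After 7 (delete_current): list=[68, 4, 98] cursor@98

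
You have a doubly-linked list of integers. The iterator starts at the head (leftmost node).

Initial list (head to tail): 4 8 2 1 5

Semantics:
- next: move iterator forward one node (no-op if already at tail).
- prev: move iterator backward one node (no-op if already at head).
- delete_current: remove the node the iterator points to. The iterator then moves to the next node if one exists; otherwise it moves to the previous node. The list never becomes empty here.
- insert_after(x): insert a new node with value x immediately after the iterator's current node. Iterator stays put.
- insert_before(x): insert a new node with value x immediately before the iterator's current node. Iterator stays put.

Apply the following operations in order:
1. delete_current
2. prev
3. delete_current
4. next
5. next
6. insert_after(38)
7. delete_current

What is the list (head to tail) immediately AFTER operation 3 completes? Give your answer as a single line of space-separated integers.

Answer: 2 1 5

Derivation:
After 1 (delete_current): list=[8, 2, 1, 5] cursor@8
After 2 (prev): list=[8, 2, 1, 5] cursor@8
After 3 (delete_current): list=[2, 1, 5] cursor@2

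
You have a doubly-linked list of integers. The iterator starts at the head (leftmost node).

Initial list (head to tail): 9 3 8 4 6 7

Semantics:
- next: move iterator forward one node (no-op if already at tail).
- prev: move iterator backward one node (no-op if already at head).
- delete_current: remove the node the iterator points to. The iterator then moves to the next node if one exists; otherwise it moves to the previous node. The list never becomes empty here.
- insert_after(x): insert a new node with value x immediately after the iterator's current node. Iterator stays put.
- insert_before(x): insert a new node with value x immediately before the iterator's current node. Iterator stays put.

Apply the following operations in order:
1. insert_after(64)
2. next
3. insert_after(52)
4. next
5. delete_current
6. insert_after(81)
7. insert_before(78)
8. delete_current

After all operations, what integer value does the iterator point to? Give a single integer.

After 1 (insert_after(64)): list=[9, 64, 3, 8, 4, 6, 7] cursor@9
After 2 (next): list=[9, 64, 3, 8, 4, 6, 7] cursor@64
After 3 (insert_after(52)): list=[9, 64, 52, 3, 8, 4, 6, 7] cursor@64
After 4 (next): list=[9, 64, 52, 3, 8, 4, 6, 7] cursor@52
After 5 (delete_current): list=[9, 64, 3, 8, 4, 6, 7] cursor@3
After 6 (insert_after(81)): list=[9, 64, 3, 81, 8, 4, 6, 7] cursor@3
After 7 (insert_before(78)): list=[9, 64, 78, 3, 81, 8, 4, 6, 7] cursor@3
After 8 (delete_current): list=[9, 64, 78, 81, 8, 4, 6, 7] cursor@81

Answer: 81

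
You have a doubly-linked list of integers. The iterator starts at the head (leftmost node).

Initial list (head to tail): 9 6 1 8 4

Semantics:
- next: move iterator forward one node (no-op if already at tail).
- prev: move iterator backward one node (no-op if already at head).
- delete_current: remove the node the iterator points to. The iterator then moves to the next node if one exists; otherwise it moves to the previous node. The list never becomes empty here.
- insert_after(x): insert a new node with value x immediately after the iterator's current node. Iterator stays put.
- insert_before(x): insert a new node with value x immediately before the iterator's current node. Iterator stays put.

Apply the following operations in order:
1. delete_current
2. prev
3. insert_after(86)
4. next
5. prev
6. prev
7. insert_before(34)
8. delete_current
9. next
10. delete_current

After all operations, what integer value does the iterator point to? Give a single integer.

Answer: 8

Derivation:
After 1 (delete_current): list=[6, 1, 8, 4] cursor@6
After 2 (prev): list=[6, 1, 8, 4] cursor@6
After 3 (insert_after(86)): list=[6, 86, 1, 8, 4] cursor@6
After 4 (next): list=[6, 86, 1, 8, 4] cursor@86
After 5 (prev): list=[6, 86, 1, 8, 4] cursor@6
After 6 (prev): list=[6, 86, 1, 8, 4] cursor@6
After 7 (insert_before(34)): list=[34, 6, 86, 1, 8, 4] cursor@6
After 8 (delete_current): list=[34, 86, 1, 8, 4] cursor@86
After 9 (next): list=[34, 86, 1, 8, 4] cursor@1
After 10 (delete_current): list=[34, 86, 8, 4] cursor@8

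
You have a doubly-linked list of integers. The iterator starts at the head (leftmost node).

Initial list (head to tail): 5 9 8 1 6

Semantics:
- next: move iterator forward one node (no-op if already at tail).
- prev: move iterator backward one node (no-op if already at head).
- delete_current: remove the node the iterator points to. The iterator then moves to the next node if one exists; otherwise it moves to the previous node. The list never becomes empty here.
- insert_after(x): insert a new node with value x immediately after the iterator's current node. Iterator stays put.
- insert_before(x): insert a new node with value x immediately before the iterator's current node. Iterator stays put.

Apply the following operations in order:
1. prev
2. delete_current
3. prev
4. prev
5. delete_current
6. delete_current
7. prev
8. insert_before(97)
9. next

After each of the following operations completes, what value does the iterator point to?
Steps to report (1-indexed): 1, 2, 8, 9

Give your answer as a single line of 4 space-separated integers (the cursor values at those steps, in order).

After 1 (prev): list=[5, 9, 8, 1, 6] cursor@5
After 2 (delete_current): list=[9, 8, 1, 6] cursor@9
After 3 (prev): list=[9, 8, 1, 6] cursor@9
After 4 (prev): list=[9, 8, 1, 6] cursor@9
After 5 (delete_current): list=[8, 1, 6] cursor@8
After 6 (delete_current): list=[1, 6] cursor@1
After 7 (prev): list=[1, 6] cursor@1
After 8 (insert_before(97)): list=[97, 1, 6] cursor@1
After 9 (next): list=[97, 1, 6] cursor@6

Answer: 5 9 1 6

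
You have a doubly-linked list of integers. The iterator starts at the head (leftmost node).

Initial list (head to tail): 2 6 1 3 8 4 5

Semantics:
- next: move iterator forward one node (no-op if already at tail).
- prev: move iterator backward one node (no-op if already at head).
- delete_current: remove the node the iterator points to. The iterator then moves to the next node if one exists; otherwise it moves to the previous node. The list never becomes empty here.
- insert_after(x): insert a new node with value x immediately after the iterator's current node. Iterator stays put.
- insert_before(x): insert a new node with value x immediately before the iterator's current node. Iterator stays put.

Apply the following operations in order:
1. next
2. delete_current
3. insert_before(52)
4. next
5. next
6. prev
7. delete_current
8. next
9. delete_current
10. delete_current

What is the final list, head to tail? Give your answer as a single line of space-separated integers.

After 1 (next): list=[2, 6, 1, 3, 8, 4, 5] cursor@6
After 2 (delete_current): list=[2, 1, 3, 8, 4, 5] cursor@1
After 3 (insert_before(52)): list=[2, 52, 1, 3, 8, 4, 5] cursor@1
After 4 (next): list=[2, 52, 1, 3, 8, 4, 5] cursor@3
After 5 (next): list=[2, 52, 1, 3, 8, 4, 5] cursor@8
After 6 (prev): list=[2, 52, 1, 3, 8, 4, 5] cursor@3
After 7 (delete_current): list=[2, 52, 1, 8, 4, 5] cursor@8
After 8 (next): list=[2, 52, 1, 8, 4, 5] cursor@4
After 9 (delete_current): list=[2, 52, 1, 8, 5] cursor@5
After 10 (delete_current): list=[2, 52, 1, 8] cursor@8

Answer: 2 52 1 8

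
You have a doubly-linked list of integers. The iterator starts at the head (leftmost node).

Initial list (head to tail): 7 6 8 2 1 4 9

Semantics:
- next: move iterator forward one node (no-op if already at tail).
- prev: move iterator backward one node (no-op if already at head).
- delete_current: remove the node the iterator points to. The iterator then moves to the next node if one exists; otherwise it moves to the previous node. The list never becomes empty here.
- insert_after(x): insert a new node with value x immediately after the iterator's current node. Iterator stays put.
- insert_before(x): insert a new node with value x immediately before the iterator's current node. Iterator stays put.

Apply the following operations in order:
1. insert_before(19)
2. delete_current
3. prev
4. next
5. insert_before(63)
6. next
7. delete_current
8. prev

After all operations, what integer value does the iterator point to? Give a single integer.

Answer: 6

Derivation:
After 1 (insert_before(19)): list=[19, 7, 6, 8, 2, 1, 4, 9] cursor@7
After 2 (delete_current): list=[19, 6, 8, 2, 1, 4, 9] cursor@6
After 3 (prev): list=[19, 6, 8, 2, 1, 4, 9] cursor@19
After 4 (next): list=[19, 6, 8, 2, 1, 4, 9] cursor@6
After 5 (insert_before(63)): list=[19, 63, 6, 8, 2, 1, 4, 9] cursor@6
After 6 (next): list=[19, 63, 6, 8, 2, 1, 4, 9] cursor@8
After 7 (delete_current): list=[19, 63, 6, 2, 1, 4, 9] cursor@2
After 8 (prev): list=[19, 63, 6, 2, 1, 4, 9] cursor@6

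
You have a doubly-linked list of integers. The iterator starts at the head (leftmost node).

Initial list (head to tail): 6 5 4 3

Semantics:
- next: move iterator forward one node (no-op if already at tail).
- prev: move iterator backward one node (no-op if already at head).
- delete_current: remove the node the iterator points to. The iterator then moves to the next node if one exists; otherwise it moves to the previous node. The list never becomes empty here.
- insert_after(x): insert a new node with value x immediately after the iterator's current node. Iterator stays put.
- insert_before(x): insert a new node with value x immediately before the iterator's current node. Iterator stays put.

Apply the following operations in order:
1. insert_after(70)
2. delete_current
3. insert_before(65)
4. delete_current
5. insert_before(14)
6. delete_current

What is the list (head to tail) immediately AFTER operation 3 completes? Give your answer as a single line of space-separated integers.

After 1 (insert_after(70)): list=[6, 70, 5, 4, 3] cursor@6
After 2 (delete_current): list=[70, 5, 4, 3] cursor@70
After 3 (insert_before(65)): list=[65, 70, 5, 4, 3] cursor@70

Answer: 65 70 5 4 3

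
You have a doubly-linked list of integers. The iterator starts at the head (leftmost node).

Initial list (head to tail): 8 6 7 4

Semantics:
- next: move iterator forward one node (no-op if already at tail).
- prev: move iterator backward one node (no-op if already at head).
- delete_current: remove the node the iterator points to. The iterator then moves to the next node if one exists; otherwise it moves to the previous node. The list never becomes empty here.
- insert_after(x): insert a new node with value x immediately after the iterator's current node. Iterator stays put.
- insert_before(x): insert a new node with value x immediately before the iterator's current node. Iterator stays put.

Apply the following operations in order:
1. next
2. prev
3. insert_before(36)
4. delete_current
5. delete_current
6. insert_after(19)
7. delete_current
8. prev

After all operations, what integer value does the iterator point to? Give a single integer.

After 1 (next): list=[8, 6, 7, 4] cursor@6
After 2 (prev): list=[8, 6, 7, 4] cursor@8
After 3 (insert_before(36)): list=[36, 8, 6, 7, 4] cursor@8
After 4 (delete_current): list=[36, 6, 7, 4] cursor@6
After 5 (delete_current): list=[36, 7, 4] cursor@7
After 6 (insert_after(19)): list=[36, 7, 19, 4] cursor@7
After 7 (delete_current): list=[36, 19, 4] cursor@19
After 8 (prev): list=[36, 19, 4] cursor@36

Answer: 36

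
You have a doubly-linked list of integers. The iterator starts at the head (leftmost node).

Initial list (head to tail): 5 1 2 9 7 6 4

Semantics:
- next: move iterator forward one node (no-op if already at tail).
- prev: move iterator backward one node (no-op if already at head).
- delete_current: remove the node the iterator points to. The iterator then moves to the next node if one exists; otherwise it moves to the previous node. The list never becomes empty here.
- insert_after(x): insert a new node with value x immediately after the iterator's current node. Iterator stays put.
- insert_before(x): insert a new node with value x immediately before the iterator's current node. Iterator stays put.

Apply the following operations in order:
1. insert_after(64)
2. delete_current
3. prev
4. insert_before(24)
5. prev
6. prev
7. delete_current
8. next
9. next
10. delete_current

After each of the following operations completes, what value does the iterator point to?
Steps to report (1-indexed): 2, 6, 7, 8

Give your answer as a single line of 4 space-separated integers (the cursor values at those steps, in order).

Answer: 64 24 64 1

Derivation:
After 1 (insert_after(64)): list=[5, 64, 1, 2, 9, 7, 6, 4] cursor@5
After 2 (delete_current): list=[64, 1, 2, 9, 7, 6, 4] cursor@64
After 3 (prev): list=[64, 1, 2, 9, 7, 6, 4] cursor@64
After 4 (insert_before(24)): list=[24, 64, 1, 2, 9, 7, 6, 4] cursor@64
After 5 (prev): list=[24, 64, 1, 2, 9, 7, 6, 4] cursor@24
After 6 (prev): list=[24, 64, 1, 2, 9, 7, 6, 4] cursor@24
After 7 (delete_current): list=[64, 1, 2, 9, 7, 6, 4] cursor@64
After 8 (next): list=[64, 1, 2, 9, 7, 6, 4] cursor@1
After 9 (next): list=[64, 1, 2, 9, 7, 6, 4] cursor@2
After 10 (delete_current): list=[64, 1, 9, 7, 6, 4] cursor@9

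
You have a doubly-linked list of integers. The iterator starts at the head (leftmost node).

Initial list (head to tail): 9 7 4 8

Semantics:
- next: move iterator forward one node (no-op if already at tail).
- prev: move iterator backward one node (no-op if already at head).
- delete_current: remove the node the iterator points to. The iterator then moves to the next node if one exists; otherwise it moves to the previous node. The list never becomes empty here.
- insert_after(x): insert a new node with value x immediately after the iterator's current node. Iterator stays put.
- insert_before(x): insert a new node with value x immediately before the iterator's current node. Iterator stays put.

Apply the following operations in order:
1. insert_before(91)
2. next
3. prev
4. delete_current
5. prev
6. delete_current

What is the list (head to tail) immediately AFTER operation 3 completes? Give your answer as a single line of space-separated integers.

Answer: 91 9 7 4 8

Derivation:
After 1 (insert_before(91)): list=[91, 9, 7, 4, 8] cursor@9
After 2 (next): list=[91, 9, 7, 4, 8] cursor@7
After 3 (prev): list=[91, 9, 7, 4, 8] cursor@9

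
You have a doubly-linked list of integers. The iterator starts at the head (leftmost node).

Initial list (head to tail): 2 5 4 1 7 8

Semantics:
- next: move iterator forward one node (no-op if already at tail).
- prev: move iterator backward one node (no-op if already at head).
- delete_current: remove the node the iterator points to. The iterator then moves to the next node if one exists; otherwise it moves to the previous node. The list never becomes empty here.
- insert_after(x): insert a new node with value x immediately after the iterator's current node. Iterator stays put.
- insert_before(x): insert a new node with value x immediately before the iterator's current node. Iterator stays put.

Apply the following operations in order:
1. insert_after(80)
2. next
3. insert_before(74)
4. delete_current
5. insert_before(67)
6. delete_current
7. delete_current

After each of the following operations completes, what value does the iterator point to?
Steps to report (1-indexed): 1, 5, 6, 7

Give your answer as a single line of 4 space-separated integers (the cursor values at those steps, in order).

After 1 (insert_after(80)): list=[2, 80, 5, 4, 1, 7, 8] cursor@2
After 2 (next): list=[2, 80, 5, 4, 1, 7, 8] cursor@80
After 3 (insert_before(74)): list=[2, 74, 80, 5, 4, 1, 7, 8] cursor@80
After 4 (delete_current): list=[2, 74, 5, 4, 1, 7, 8] cursor@5
After 5 (insert_before(67)): list=[2, 74, 67, 5, 4, 1, 7, 8] cursor@5
After 6 (delete_current): list=[2, 74, 67, 4, 1, 7, 8] cursor@4
After 7 (delete_current): list=[2, 74, 67, 1, 7, 8] cursor@1

Answer: 2 5 4 1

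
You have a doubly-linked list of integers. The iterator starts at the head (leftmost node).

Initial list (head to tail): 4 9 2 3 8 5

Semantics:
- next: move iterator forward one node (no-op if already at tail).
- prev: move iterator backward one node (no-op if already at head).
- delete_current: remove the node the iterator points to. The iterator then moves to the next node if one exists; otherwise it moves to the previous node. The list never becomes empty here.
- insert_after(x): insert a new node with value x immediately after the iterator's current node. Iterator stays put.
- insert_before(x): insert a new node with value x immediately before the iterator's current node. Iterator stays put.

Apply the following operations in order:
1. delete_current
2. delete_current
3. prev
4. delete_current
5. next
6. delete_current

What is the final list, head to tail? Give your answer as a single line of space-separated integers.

Answer: 3 5

Derivation:
After 1 (delete_current): list=[9, 2, 3, 8, 5] cursor@9
After 2 (delete_current): list=[2, 3, 8, 5] cursor@2
After 3 (prev): list=[2, 3, 8, 5] cursor@2
After 4 (delete_current): list=[3, 8, 5] cursor@3
After 5 (next): list=[3, 8, 5] cursor@8
After 6 (delete_current): list=[3, 5] cursor@5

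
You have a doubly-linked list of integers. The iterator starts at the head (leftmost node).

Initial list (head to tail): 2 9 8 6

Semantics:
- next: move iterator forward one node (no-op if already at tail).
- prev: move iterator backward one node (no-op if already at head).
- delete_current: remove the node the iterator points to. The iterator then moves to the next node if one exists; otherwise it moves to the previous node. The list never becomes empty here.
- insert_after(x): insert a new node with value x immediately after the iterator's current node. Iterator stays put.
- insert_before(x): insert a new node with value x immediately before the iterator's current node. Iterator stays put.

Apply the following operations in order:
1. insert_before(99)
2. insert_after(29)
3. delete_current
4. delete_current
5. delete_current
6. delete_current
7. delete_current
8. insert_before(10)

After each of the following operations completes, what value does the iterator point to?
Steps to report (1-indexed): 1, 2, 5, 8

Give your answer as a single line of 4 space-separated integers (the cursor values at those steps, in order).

Answer: 2 2 8 99

Derivation:
After 1 (insert_before(99)): list=[99, 2, 9, 8, 6] cursor@2
After 2 (insert_after(29)): list=[99, 2, 29, 9, 8, 6] cursor@2
After 3 (delete_current): list=[99, 29, 9, 8, 6] cursor@29
After 4 (delete_current): list=[99, 9, 8, 6] cursor@9
After 5 (delete_current): list=[99, 8, 6] cursor@8
After 6 (delete_current): list=[99, 6] cursor@6
After 7 (delete_current): list=[99] cursor@99
After 8 (insert_before(10)): list=[10, 99] cursor@99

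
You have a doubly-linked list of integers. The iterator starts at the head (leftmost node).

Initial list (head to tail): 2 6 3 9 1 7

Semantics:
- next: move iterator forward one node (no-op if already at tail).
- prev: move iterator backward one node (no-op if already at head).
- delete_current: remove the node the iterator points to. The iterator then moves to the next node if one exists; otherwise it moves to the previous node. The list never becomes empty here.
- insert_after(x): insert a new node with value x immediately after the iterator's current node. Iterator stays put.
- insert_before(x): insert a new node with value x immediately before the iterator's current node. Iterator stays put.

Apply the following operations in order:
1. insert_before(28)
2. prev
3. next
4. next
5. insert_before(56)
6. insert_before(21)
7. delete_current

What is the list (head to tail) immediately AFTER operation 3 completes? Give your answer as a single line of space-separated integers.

After 1 (insert_before(28)): list=[28, 2, 6, 3, 9, 1, 7] cursor@2
After 2 (prev): list=[28, 2, 6, 3, 9, 1, 7] cursor@28
After 3 (next): list=[28, 2, 6, 3, 9, 1, 7] cursor@2

Answer: 28 2 6 3 9 1 7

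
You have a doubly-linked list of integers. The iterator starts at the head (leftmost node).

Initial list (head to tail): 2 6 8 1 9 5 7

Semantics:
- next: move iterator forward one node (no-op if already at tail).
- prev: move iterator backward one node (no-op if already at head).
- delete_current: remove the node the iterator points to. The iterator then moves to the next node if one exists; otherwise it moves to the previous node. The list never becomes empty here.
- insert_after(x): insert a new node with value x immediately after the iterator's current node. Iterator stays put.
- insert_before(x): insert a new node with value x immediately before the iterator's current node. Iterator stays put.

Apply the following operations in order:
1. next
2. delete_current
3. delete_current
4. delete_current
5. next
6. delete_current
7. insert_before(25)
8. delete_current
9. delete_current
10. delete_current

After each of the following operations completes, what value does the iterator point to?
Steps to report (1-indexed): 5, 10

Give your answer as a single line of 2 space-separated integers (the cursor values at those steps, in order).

Answer: 5 2

Derivation:
After 1 (next): list=[2, 6, 8, 1, 9, 5, 7] cursor@6
After 2 (delete_current): list=[2, 8, 1, 9, 5, 7] cursor@8
After 3 (delete_current): list=[2, 1, 9, 5, 7] cursor@1
After 4 (delete_current): list=[2, 9, 5, 7] cursor@9
After 5 (next): list=[2, 9, 5, 7] cursor@5
After 6 (delete_current): list=[2, 9, 7] cursor@7
After 7 (insert_before(25)): list=[2, 9, 25, 7] cursor@7
After 8 (delete_current): list=[2, 9, 25] cursor@25
After 9 (delete_current): list=[2, 9] cursor@9
After 10 (delete_current): list=[2] cursor@2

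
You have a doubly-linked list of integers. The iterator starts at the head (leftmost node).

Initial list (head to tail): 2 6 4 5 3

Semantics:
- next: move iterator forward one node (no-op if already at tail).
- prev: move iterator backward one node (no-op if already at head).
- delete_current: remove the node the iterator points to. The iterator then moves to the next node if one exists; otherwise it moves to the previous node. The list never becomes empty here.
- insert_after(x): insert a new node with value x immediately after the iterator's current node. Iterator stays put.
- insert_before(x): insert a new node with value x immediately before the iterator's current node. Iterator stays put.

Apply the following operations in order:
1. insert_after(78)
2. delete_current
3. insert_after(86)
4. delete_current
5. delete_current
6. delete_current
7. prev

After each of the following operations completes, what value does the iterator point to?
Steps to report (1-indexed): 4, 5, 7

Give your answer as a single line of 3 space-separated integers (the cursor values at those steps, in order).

After 1 (insert_after(78)): list=[2, 78, 6, 4, 5, 3] cursor@2
After 2 (delete_current): list=[78, 6, 4, 5, 3] cursor@78
After 3 (insert_after(86)): list=[78, 86, 6, 4, 5, 3] cursor@78
After 4 (delete_current): list=[86, 6, 4, 5, 3] cursor@86
After 5 (delete_current): list=[6, 4, 5, 3] cursor@6
After 6 (delete_current): list=[4, 5, 3] cursor@4
After 7 (prev): list=[4, 5, 3] cursor@4

Answer: 86 6 4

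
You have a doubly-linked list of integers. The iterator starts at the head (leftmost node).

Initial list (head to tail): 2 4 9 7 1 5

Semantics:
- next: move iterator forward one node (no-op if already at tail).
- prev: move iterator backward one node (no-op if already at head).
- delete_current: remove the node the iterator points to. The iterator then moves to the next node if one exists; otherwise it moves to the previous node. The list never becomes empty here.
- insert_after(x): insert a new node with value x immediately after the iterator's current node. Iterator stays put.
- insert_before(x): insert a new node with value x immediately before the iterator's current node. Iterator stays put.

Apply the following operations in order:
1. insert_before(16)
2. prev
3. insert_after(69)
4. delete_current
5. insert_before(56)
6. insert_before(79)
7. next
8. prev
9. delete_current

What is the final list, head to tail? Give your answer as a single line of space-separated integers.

After 1 (insert_before(16)): list=[16, 2, 4, 9, 7, 1, 5] cursor@2
After 2 (prev): list=[16, 2, 4, 9, 7, 1, 5] cursor@16
After 3 (insert_after(69)): list=[16, 69, 2, 4, 9, 7, 1, 5] cursor@16
After 4 (delete_current): list=[69, 2, 4, 9, 7, 1, 5] cursor@69
After 5 (insert_before(56)): list=[56, 69, 2, 4, 9, 7, 1, 5] cursor@69
After 6 (insert_before(79)): list=[56, 79, 69, 2, 4, 9, 7, 1, 5] cursor@69
After 7 (next): list=[56, 79, 69, 2, 4, 9, 7, 1, 5] cursor@2
After 8 (prev): list=[56, 79, 69, 2, 4, 9, 7, 1, 5] cursor@69
After 9 (delete_current): list=[56, 79, 2, 4, 9, 7, 1, 5] cursor@2

Answer: 56 79 2 4 9 7 1 5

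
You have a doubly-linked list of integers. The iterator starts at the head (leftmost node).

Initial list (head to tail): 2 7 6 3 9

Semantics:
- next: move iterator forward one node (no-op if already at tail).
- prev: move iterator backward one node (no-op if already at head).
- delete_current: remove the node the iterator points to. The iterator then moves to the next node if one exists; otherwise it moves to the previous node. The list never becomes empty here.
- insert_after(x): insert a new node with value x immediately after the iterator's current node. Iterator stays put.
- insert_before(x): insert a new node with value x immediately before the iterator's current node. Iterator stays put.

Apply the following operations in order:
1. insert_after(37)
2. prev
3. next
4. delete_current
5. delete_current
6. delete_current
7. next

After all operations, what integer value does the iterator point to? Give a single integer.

Answer: 9

Derivation:
After 1 (insert_after(37)): list=[2, 37, 7, 6, 3, 9] cursor@2
After 2 (prev): list=[2, 37, 7, 6, 3, 9] cursor@2
After 3 (next): list=[2, 37, 7, 6, 3, 9] cursor@37
After 4 (delete_current): list=[2, 7, 6, 3, 9] cursor@7
After 5 (delete_current): list=[2, 6, 3, 9] cursor@6
After 6 (delete_current): list=[2, 3, 9] cursor@3
After 7 (next): list=[2, 3, 9] cursor@9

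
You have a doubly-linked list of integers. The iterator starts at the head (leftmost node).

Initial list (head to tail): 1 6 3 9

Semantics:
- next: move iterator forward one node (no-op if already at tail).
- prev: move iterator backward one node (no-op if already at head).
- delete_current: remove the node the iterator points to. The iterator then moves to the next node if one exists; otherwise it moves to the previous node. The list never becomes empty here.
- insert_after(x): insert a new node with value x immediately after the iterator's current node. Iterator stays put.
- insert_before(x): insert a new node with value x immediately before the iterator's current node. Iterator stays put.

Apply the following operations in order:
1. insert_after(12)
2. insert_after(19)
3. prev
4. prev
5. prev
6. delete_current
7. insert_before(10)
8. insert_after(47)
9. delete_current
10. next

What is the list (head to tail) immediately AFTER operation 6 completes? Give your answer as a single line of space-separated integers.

After 1 (insert_after(12)): list=[1, 12, 6, 3, 9] cursor@1
After 2 (insert_after(19)): list=[1, 19, 12, 6, 3, 9] cursor@1
After 3 (prev): list=[1, 19, 12, 6, 3, 9] cursor@1
After 4 (prev): list=[1, 19, 12, 6, 3, 9] cursor@1
After 5 (prev): list=[1, 19, 12, 6, 3, 9] cursor@1
After 6 (delete_current): list=[19, 12, 6, 3, 9] cursor@19

Answer: 19 12 6 3 9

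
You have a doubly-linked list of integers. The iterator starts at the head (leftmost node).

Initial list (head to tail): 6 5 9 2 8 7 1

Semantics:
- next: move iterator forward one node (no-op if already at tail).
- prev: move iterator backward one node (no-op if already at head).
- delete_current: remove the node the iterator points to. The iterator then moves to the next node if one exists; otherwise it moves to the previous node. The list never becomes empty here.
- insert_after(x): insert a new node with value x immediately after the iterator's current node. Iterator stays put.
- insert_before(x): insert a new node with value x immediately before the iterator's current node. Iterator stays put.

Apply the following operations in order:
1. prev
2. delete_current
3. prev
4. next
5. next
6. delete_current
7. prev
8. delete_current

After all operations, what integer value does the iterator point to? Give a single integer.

Answer: 8

Derivation:
After 1 (prev): list=[6, 5, 9, 2, 8, 7, 1] cursor@6
After 2 (delete_current): list=[5, 9, 2, 8, 7, 1] cursor@5
After 3 (prev): list=[5, 9, 2, 8, 7, 1] cursor@5
After 4 (next): list=[5, 9, 2, 8, 7, 1] cursor@9
After 5 (next): list=[5, 9, 2, 8, 7, 1] cursor@2
After 6 (delete_current): list=[5, 9, 8, 7, 1] cursor@8
After 7 (prev): list=[5, 9, 8, 7, 1] cursor@9
After 8 (delete_current): list=[5, 8, 7, 1] cursor@8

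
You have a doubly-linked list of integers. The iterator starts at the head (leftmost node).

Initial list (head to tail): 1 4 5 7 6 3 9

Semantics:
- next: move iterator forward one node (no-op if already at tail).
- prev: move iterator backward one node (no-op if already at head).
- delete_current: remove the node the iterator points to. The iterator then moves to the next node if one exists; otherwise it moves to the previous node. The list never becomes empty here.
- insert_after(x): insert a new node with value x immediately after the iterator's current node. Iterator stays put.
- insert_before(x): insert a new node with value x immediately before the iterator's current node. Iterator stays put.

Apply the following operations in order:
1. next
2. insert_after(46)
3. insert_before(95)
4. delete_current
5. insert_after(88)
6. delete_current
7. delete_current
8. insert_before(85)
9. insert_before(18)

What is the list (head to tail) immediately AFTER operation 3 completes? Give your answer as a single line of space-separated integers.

Answer: 1 95 4 46 5 7 6 3 9

Derivation:
After 1 (next): list=[1, 4, 5, 7, 6, 3, 9] cursor@4
After 2 (insert_after(46)): list=[1, 4, 46, 5, 7, 6, 3, 9] cursor@4
After 3 (insert_before(95)): list=[1, 95, 4, 46, 5, 7, 6, 3, 9] cursor@4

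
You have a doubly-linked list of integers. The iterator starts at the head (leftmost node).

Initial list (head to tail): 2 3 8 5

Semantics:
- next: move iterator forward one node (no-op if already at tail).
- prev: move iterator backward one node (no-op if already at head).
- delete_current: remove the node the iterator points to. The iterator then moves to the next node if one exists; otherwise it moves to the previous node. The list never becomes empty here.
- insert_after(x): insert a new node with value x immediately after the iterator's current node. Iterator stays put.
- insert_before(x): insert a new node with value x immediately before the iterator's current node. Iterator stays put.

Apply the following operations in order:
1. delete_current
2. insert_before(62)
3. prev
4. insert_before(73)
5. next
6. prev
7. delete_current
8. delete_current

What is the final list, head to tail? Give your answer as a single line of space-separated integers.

After 1 (delete_current): list=[3, 8, 5] cursor@3
After 2 (insert_before(62)): list=[62, 3, 8, 5] cursor@3
After 3 (prev): list=[62, 3, 8, 5] cursor@62
After 4 (insert_before(73)): list=[73, 62, 3, 8, 5] cursor@62
After 5 (next): list=[73, 62, 3, 8, 5] cursor@3
After 6 (prev): list=[73, 62, 3, 8, 5] cursor@62
After 7 (delete_current): list=[73, 3, 8, 5] cursor@3
After 8 (delete_current): list=[73, 8, 5] cursor@8

Answer: 73 8 5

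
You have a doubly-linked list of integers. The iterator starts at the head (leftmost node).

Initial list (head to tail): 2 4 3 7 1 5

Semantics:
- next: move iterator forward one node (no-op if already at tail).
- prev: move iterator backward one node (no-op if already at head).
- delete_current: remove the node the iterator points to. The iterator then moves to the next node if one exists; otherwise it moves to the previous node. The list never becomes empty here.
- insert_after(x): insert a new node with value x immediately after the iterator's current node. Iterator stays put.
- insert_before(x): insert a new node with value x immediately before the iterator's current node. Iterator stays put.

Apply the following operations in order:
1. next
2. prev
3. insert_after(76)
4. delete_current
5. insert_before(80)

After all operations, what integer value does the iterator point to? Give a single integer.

Answer: 76

Derivation:
After 1 (next): list=[2, 4, 3, 7, 1, 5] cursor@4
After 2 (prev): list=[2, 4, 3, 7, 1, 5] cursor@2
After 3 (insert_after(76)): list=[2, 76, 4, 3, 7, 1, 5] cursor@2
After 4 (delete_current): list=[76, 4, 3, 7, 1, 5] cursor@76
After 5 (insert_before(80)): list=[80, 76, 4, 3, 7, 1, 5] cursor@76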